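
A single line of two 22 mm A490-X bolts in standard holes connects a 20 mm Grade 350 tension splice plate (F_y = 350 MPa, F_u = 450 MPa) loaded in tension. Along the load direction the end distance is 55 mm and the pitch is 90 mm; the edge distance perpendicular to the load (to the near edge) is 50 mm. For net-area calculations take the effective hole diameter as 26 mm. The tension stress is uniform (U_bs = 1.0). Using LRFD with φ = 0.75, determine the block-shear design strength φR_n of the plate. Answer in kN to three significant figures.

679 kN

Shear plane L_v = 55 + 1·90 = 145 mm; A_gv = 145 × 20 = 2900 mm².
A_nv = (145 − 1.5·26) × 20 = 2120 mm².
A_nt = (50 − 0.5·26) × 20 = 740 mm².
0.6 F_u A_nv = 572.4 kN; 0.6 F_y A_gv = 609 kN → shear rupture governs the shear term.
R_n = 572.4 + 1.0 × 450 × 740 / 1000 = 905.4 kN.
Design strength φR_n = 0.75 × 905.4 = 679 kN.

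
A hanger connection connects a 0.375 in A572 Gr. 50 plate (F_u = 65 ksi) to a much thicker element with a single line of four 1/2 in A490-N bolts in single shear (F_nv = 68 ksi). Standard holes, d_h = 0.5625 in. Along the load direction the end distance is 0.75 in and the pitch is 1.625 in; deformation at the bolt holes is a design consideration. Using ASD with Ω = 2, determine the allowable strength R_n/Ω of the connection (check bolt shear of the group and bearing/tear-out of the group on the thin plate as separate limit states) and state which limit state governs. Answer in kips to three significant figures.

Bolt shear: A_b = π·0.5²/4 = 0.1963 in²; R_n = 68 × 0.1963 × 4 × 1 = 53.41 kips → 53.41 / 2 = 26.7 kips.
Bearing (1.2 l_c t F_u ≤ 2.4 d t F_u): upper limit = 2.4·0.5·0.375·65 = 29.25 kips.
  Edge l_c = 0.75 − 0.5625/2 = 0.4688 → r_n = 13.71 kips; interior l_c = 1.625 − 0.5625 = 1.062 → r_n = 29.25 kips.
  R_n,bearing = 1·13.71 + 3·29.25 = 101.5 kips → 101.5 / 2 = 50.7 kips.
Bolt shear governs: 26.7 kips.

26.7 kips (bolt shear governs)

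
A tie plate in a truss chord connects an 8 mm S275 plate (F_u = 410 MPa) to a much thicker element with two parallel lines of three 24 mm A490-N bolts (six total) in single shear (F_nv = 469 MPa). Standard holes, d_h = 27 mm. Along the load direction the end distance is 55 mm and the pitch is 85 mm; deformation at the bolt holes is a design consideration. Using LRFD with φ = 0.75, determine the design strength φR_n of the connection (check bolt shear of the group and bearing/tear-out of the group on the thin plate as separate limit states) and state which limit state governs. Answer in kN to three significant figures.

812 kN (bearing governs)

Bolt shear: A_b = π·24²/4 = 452.4 mm²; R_n = 469 × 452.4 × 6 × 1 / 1000 = 1273 kN → 0.75 × 1273 = 955 kN.
Bearing (1.2 l_c t F_u ≤ 2.4 d t F_u): upper limit = 2.4·24·8·410 / 1000 = 188.9 kN.
  Edge l_c = 55 − 27/2 = 41.5 → r_n = 163.3 kN; interior l_c = 85 − 27 = 58 → r_n = 188.9 kN.
  R_n,bearing = 2·163.3 + 4·188.9 = 1082 kN → 0.75 × 1082 = 812 kN.
Bearing governs: 812 kN.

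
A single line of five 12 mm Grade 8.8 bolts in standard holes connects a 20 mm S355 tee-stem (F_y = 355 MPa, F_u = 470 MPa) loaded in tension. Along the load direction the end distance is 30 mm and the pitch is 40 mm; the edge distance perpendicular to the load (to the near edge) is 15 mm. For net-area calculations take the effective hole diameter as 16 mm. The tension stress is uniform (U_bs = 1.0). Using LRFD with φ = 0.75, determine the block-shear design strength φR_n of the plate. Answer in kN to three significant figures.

548 kN

Shear plane L_v = 30 + 4·40 = 190 mm; A_gv = 190 × 20 = 3800 mm².
A_nv = (190 − 4.5·16) × 20 = 2360 mm².
A_nt = (15 − 0.5·16) × 20 = 140 mm².
0.6 F_u A_nv = 665.5 kN; 0.6 F_y A_gv = 809.4 kN → shear rupture governs the shear term.
R_n = 665.5 + 1.0 × 470 × 140 / 1000 = 731.3 kN.
Design strength φR_n = 0.75 × 731.3 = 548 kN.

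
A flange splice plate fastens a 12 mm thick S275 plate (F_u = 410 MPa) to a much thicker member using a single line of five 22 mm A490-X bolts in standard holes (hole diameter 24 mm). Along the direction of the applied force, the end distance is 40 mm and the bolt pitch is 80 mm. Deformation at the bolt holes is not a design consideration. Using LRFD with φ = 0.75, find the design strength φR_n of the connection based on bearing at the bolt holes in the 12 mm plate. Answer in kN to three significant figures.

1130 kN

Per bolt r_n = 1.5 l_c t F_u ≤ 3.0 d t F_u; upper limit = 3.0 × 22 × 12 × 410 / 1000 = 324.7 kN.
Edge bolt: l_c = 40 − 24/2 = 28 mm → 1.5 × 28 × 12 × 410 / 1000 = 206.6 → r_n = 206.6 kN.
Interior bolts: l_c = 80 − 24 = 56 mm → 1.5 × 56 × 12 × 410 / 1000 = 413.3 → r_n = 324.7 kN.
R_n = 1 × 206.6 + 4 × 324.7 = 1506 kN.
Design strength φR_n = 0.75 × 1506 = 1130 kN.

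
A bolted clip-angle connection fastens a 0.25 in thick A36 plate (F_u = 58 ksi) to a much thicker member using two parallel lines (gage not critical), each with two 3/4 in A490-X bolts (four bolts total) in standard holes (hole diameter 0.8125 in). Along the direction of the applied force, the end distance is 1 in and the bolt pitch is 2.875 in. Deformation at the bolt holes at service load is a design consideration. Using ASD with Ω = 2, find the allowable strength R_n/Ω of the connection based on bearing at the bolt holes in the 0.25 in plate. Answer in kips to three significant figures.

Per bolt r_n = 1.2 l_c t F_u ≤ 2.4 d t F_u; upper limit = 2.4 × 0.75 × 0.25 × 58 = 26.1 kips.
Edge bolt: l_c = 1 − 0.8125/2 = 0.5938 in → 1.2 × 0.5938 × 0.25 × 58 = 10.33 → r_n = 10.33 kips.
Interior bolts: l_c = 2.875 − 0.8125 = 2.062 in → 1.2 × 2.062 × 0.25 × 58 = 35.89 → r_n = 26.1 kips.
R_n = 2 × 10.33 + 2 × 26.1 = 72.86 kips.
Allowable strength R_n/Ω = 72.86 / 2 = 36.4 kips.

36.4 kips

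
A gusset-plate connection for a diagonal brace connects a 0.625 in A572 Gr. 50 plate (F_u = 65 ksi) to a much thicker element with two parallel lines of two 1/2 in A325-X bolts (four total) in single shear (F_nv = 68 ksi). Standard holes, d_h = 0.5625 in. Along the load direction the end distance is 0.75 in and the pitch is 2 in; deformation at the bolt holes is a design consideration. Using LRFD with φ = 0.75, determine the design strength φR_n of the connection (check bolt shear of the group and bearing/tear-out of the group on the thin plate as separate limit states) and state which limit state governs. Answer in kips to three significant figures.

40.1 kips (bolt shear governs)

Bolt shear: A_b = π·0.5²/4 = 0.1963 in²; R_n = 68 × 0.1963 × 4 × 1 = 53.41 kips → 0.75 × 53.41 = 40.1 kips.
Bearing (1.2 l_c t F_u ≤ 2.4 d t F_u): upper limit = 2.4·0.5·0.625·65 = 48.75 kips.
  Edge l_c = 0.75 − 0.5625/2 = 0.4688 → r_n = 22.85 kips; interior l_c = 2 − 0.5625 = 1.438 → r_n = 48.75 kips.
  R_n,bearing = 2·22.85 + 2·48.75 = 143.2 kips → 0.75 × 143.2 = 107 kips.
Bolt shear governs: 40.1 kips.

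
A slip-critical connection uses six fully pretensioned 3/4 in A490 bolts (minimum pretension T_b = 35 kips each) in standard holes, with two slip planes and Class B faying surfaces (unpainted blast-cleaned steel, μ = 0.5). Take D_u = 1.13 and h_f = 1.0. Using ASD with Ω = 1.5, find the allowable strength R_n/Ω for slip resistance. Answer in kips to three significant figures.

158 kips

R_n = μ · D_u · h_f · T_b · n_s · n_b = 0.5 × 1.13 × 1.0 × 35 × 2 × 6 = 237.3 kips.
Allowable strength R_n/Ω = 237.3 / 1.5 = 158 kips.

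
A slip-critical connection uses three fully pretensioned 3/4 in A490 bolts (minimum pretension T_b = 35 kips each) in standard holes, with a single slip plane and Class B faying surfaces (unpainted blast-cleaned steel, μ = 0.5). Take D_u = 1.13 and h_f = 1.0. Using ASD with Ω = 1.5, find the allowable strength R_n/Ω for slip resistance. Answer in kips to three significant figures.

39.5 kips

R_n = μ · D_u · h_f · T_b · n_s · n_b = 0.5 × 1.13 × 1.0 × 35 × 1 × 3 = 59.32 kips.
Allowable strength R_n/Ω = 59.32 / 1.5 = 39.5 kips.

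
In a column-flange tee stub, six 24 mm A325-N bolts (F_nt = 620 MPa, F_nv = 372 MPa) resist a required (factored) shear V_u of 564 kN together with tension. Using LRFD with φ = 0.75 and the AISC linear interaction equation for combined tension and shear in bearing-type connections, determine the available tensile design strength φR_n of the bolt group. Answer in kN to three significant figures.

A_b = π·24²/4 = 452.4 mm²; f_rv = 564 × 1000 / (6 × 452.4) = 207.8 MPa.
F'_nt = 1.3 F_nt − (F_nt / φF_nv) f_rv = 1.3·620 − (620/(0.75·372))·207.8 = 344.3 MPa, capped at F_nt → F'_nt = 344.3 MPa.
R_n = F'_nt · A_b · n = 344.3 × 452.4 × 6 / 1000 = 934.4 kN.
Design strength φR_n = 0.75 × 934.4 = 701 kN.

701 kN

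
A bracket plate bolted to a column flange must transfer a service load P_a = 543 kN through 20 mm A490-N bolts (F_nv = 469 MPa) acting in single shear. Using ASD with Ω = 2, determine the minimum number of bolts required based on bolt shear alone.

8 bolts

A_b = π·20²/4 = 314.2 mm².
Per-bolt allowable strength R_n/Ω = 469 × 314.2 × 1 / 1000 / 2 = 73.67 kN.
n ≥ 543 / 73.67 = 7.371 → use 8 bolts.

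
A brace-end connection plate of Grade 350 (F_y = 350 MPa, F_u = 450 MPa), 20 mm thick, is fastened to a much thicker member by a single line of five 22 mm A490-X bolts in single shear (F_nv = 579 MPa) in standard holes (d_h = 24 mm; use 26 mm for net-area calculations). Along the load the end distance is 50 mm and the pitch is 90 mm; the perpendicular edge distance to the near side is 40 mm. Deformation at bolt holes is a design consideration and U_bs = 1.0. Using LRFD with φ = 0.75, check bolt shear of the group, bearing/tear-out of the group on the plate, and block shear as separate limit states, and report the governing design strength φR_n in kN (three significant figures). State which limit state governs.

Bolt shear: A_b = π·22²/4 = 380.1 mm²; R_n = 579 × 380.1 × 5 × 1 / 1000 = 1100 kN → 0.75 × 1100 = 825 kN.
Bearing: edge l_c = 38, r_n = 410.4 kN; interior l_c = 66, r_n = 475.2 kN; R_n = 410.4 + 4·475.2 = 2311 kN → 1730 kN.
Block shear: A_gv = 8200, A_nv = 5860, A_nt = 540 mm²; R_n = min(0.6F_uA_nv, 0.6F_yA_gv) + U_bs·F_u·A_nt = 1825 kN → 1370 kN.
Bolt shear governs: 825 kN.

825 kN (bolt shear governs)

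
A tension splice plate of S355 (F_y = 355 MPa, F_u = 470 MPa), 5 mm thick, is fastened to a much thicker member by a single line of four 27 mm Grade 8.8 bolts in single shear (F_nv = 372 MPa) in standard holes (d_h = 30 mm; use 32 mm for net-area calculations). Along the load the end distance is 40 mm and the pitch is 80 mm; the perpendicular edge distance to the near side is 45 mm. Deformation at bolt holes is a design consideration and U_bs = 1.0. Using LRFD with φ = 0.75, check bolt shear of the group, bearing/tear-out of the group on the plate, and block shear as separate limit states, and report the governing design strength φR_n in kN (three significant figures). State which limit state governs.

Bolt shear: A_b = π·27²/4 = 572.6 mm²; R_n = 372 × 572.6 × 4 × 1 / 1000 = 852 kN → 0.75 × 852 = 639 kN.
Bearing: edge l_c = 25, r_n = 70.5 kN; interior l_c = 50, r_n = 141 kN; R_n = 70.5 + 3·141 = 493.5 kN → 370 kN.
Block shear: A_gv = 1400, A_nv = 840, A_nt = 145 mm²; R_n = min(0.6F_uA_nv, 0.6F_yA_gv) + U_bs·F_u·A_nt = 305 kN → 229 kN.
Block shear governs: 229 kN.

229 kN (block shear governs)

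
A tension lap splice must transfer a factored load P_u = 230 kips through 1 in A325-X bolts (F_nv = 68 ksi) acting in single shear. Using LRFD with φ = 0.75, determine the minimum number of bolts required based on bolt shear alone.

A_b = π·1²/4 = 0.7854 in².
Per-bolt design strength φR_n = 0.75 × 68 × 0.7854 × 1 = 40.06 kips.
n ≥ 230 / 40.06 = 5.742 → use 6 bolts.

6 bolts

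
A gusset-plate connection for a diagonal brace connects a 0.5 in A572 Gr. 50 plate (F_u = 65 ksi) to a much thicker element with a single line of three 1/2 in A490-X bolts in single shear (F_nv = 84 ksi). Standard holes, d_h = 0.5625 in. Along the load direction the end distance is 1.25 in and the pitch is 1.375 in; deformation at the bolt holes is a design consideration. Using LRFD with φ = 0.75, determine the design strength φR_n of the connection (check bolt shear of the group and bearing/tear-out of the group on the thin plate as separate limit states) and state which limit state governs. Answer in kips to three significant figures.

37.1 kips (bolt shear governs)

Bolt shear: A_b = π·0.5²/4 = 0.1963 in²; R_n = 84 × 0.1963 × 3 × 1 = 49.48 kips → 0.75 × 49.48 = 37.1 kips.
Bearing (1.2 l_c t F_u ≤ 2.4 d t F_u): upper limit = 2.4·0.5·0.5·65 = 39 kips.
  Edge l_c = 1.25 − 0.5625/2 = 0.9688 → r_n = 37.78 kips; interior l_c = 1.375 − 0.5625 = 0.8125 → r_n = 31.69 kips.
  R_n,bearing = 1·37.78 + 2·31.69 = 101.2 kips → 0.75 × 101.2 = 75.9 kips.
Bolt shear governs: 37.1 kips.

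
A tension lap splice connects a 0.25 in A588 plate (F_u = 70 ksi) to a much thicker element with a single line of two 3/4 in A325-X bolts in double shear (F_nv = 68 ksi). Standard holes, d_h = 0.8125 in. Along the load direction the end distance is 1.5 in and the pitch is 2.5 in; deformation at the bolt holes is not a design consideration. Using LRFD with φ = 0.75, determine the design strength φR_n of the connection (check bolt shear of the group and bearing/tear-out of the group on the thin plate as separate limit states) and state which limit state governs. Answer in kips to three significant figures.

51.1 kips (bearing governs)

Bolt shear: A_b = π·0.75²/4 = 0.4418 in²; R_n = 68 × 0.4418 × 2 × 2 = 120.2 kips → 0.75 × 120.2 = 90.1 kips.
Bearing (1.5 l_c t F_u ≤ 3.0 d t F_u): upper limit = 3.0·0.75·0.25·70 = 39.38 kips.
  Edge l_c = 1.5 − 0.8125/2 = 1.094 → r_n = 28.71 kips; interior l_c = 2.5 − 0.8125 = 1.688 → r_n = 39.38 kips.
  R_n,bearing = 1·28.71 + 1·39.38 = 68.09 kips → 0.75 × 68.09 = 51.1 kips.
Bearing governs: 51.1 kips.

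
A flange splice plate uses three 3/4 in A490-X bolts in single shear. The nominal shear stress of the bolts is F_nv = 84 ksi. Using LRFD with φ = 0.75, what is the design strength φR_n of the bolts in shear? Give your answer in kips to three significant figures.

A_b = π × 0.75² / 4 = 0.4418 in².
R_n = F_nv · A_b · n · n_s = 84 × 0.4418 × 3 × 1 = 111.3 kips.
Design strength φR_n = 0.75 × 111.3 = 83.5 kips.

83.5 kips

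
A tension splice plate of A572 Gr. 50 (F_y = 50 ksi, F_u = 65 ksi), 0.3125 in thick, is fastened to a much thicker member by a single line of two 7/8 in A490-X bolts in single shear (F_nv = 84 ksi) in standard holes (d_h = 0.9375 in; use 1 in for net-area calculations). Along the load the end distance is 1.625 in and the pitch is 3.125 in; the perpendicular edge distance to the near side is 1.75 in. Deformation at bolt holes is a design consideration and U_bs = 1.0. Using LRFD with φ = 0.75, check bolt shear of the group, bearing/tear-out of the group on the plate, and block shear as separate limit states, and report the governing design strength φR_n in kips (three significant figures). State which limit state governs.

48.8 kips (block shear governs)

Bolt shear: A_b = π·0.875²/4 = 0.6013 in²; R_n = 84 × 0.6013 × 2 × 1 = 101 kips → 0.75 × 101 = 75.8 kips.
Bearing: edge l_c = 1.156, r_n = 28.18 kips; interior l_c = 2.188, r_n = 42.66 kips; R_n = 28.18 + 1·42.66 = 70.84 kips → 53.1 kips.
Block shear: A_gv = 1.484, A_nv = 1.016, A_nt = 0.3906 in²; R_n = min(0.6F_uA_nv, 0.6F_yA_gv) + U_bs·F_u·A_nt = 65 kips → 48.8 kips.
Block shear governs: 48.8 kips.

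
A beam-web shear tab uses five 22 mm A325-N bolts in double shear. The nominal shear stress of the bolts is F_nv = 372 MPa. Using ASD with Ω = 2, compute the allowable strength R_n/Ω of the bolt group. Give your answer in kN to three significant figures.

A_b = π × 22² / 4 = 380.1 mm².
R_n = F_nv · A_b · n · n_s = 372 × 380.1 × 5 × 2 / 1000 = 1414 kN.
Allowable strength R_n/Ω = 1414 / 2 = 707 kN.

707 kN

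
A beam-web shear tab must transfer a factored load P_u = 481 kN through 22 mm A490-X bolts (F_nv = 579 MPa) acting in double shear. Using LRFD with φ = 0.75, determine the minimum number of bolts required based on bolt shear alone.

2 bolts

A_b = π·22²/4 = 380.1 mm².
Per-bolt design strength φR_n = 0.75 × 579 × 380.1 × 2 / 1000 = 330.1 kN.
n ≥ 481 / 330.1 = 1.457 → use 2 bolts.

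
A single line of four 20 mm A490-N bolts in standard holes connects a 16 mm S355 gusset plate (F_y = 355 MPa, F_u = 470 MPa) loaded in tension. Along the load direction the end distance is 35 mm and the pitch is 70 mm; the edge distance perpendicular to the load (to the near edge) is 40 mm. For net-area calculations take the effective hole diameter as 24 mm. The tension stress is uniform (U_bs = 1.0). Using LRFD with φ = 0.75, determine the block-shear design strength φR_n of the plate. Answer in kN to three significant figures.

703 kN

Shear plane L_v = 35 + 3·70 = 245 mm; A_gv = 245 × 16 = 3920 mm².
A_nv = (245 − 3.5·24) × 16 = 2576 mm².
A_nt = (40 − 0.5·24) × 16 = 448 mm².
0.6 F_u A_nv = 726.4 kN; 0.6 F_y A_gv = 835 kN → shear rupture governs the shear term.
R_n = 726.4 + 1.0 × 470 × 448 / 1000 = 937 kN.
Design strength φR_n = 0.75 × 937 = 703 kN.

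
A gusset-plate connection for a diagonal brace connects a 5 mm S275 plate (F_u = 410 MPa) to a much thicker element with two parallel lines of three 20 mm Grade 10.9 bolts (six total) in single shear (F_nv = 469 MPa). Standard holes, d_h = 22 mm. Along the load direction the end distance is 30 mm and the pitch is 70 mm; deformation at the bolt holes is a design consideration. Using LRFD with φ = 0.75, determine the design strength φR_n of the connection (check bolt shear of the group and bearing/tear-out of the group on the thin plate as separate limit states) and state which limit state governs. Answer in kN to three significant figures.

365 kN (bearing governs)

Bolt shear: A_b = π·20²/4 = 314.2 mm²; R_n = 469 × 314.2 × 6 × 1 / 1000 = 884 kN → 0.75 × 884 = 663 kN.
Bearing (1.2 l_c t F_u ≤ 2.4 d t F_u): upper limit = 2.4·20·5·410 / 1000 = 98.4 kN.
  Edge l_c = 30 − 22/2 = 19 → r_n = 46.74 kN; interior l_c = 70 − 22 = 48 → r_n = 98.4 kN.
  R_n,bearing = 2·46.74 + 4·98.4 = 487.1 kN → 0.75 × 487.1 = 365 kN.
Bearing governs: 365 kN.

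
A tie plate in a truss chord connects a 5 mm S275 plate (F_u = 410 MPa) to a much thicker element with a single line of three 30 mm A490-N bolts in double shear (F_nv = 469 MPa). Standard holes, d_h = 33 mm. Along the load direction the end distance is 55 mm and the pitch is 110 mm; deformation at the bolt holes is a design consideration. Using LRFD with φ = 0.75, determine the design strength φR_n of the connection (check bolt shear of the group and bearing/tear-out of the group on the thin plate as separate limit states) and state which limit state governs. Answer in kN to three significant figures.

Bolt shear: A_b = π·30²/4 = 706.9 mm²; R_n = 469 × 706.9 × 3 × 2 / 1000 = 1989 kN → 0.75 × 1989 = 1490 kN.
Bearing (1.2 l_c t F_u ≤ 2.4 d t F_u): upper limit = 2.4·30·5·410 / 1000 = 147.6 kN.
  Edge l_c = 55 − 33/2 = 38.5 → r_n = 94.71 kN; interior l_c = 110 − 33 = 77 → r_n = 147.6 kN.
  R_n,bearing = 1·94.71 + 2·147.6 = 389.9 kN → 0.75 × 389.9 = 292 kN.
Bearing governs: 292 kN.

292 kN (bearing governs)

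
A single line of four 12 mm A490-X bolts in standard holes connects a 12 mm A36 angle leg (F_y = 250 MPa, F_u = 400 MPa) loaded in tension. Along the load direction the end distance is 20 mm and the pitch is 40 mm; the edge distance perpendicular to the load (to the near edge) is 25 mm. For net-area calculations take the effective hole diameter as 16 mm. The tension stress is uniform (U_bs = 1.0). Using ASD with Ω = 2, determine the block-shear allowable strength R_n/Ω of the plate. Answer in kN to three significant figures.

162 kN

Shear plane L_v = 20 + 3·40 = 140 mm; A_gv = 140 × 12 = 1680 mm².
A_nv = (140 − 3.5·16) × 12 = 1008 mm².
A_nt = (25 − 0.5·16) × 12 = 204 mm².
0.6 F_u A_nv = 241.9 kN; 0.6 F_y A_gv = 252 kN → shear rupture governs the shear term.
R_n = 241.9 + 1.0 × 400 × 204 / 1000 = 323.5 kN.
Allowable strength R_n/Ω = 323.5 / 2 = 162 kN.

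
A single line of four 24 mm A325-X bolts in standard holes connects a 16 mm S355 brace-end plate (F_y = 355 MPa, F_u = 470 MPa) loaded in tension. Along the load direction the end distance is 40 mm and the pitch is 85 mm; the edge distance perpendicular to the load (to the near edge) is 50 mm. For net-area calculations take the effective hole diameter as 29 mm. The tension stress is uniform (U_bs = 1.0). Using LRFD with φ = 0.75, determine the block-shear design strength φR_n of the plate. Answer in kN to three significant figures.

Shear plane L_v = 40 + 3·85 = 295 mm; A_gv = 295 × 16 = 4720 mm².
A_nv = (295 − 3.5·29) × 16 = 3096 mm².
A_nt = (50 − 0.5·29) × 16 = 568 mm².
0.6 F_u A_nv = 873.1 kN; 0.6 F_y A_gv = 1005 kN → shear rupture governs the shear term.
R_n = 873.1 + 1.0 × 470 × 568 / 1000 = 1140 kN.
Design strength φR_n = 0.75 × 1140 = 855 kN.

855 kN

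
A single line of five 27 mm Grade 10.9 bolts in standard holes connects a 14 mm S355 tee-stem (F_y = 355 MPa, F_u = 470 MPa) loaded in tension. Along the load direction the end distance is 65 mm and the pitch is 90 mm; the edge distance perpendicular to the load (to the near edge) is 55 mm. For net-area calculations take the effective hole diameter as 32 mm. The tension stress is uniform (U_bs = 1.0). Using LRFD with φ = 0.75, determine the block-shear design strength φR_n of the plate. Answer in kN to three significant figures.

Shear plane L_v = 65 + 4·90 = 425 mm; A_gv = 425 × 14 = 5950 mm².
A_nv = (425 − 4.5·32) × 14 = 3934 mm².
A_nt = (55 − 0.5·32) × 14 = 546 mm².
0.6 F_u A_nv = 1109 kN; 0.6 F_y A_gv = 1267 kN → shear rupture governs the shear term.
R_n = 1109 + 1.0 × 470 × 546 / 1000 = 1366 kN.
Design strength φR_n = 0.75 × 1366 = 1020 kN.

1020 kN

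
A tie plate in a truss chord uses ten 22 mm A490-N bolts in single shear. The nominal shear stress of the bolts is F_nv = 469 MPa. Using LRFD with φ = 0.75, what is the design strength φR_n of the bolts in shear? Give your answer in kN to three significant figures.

1340 kN

A_b = π × 22² / 4 = 380.1 mm².
R_n = F_nv · A_b · n · n_s = 469 × 380.1 × 10 × 1 / 1000 = 1783 kN.
Design strength φR_n = 0.75 × 1783 = 1340 kN.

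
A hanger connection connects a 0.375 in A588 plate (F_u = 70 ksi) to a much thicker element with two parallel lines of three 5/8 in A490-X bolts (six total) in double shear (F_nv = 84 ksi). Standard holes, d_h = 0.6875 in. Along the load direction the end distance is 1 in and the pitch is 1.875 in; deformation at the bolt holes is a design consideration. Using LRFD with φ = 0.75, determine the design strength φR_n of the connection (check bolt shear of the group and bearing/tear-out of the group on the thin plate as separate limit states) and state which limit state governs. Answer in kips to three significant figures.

143 kips (bearing governs)

Bolt shear: A_b = π·0.625²/4 = 0.3068 in²; R_n = 84 × 0.3068 × 6 × 2 = 309.3 kips → 0.75 × 309.3 = 232 kips.
Bearing (1.2 l_c t F_u ≤ 2.4 d t F_u): upper limit = 2.4·0.625·0.375·70 = 39.38 kips.
  Edge l_c = 1 − 0.6875/2 = 0.6562 → r_n = 20.67 kips; interior l_c = 1.875 − 0.6875 = 1.188 → r_n = 37.41 kips.
  R_n,bearing = 2·20.67 + 4·37.41 = 191 kips → 0.75 × 191 = 143 kips.
Bearing governs: 143 kips.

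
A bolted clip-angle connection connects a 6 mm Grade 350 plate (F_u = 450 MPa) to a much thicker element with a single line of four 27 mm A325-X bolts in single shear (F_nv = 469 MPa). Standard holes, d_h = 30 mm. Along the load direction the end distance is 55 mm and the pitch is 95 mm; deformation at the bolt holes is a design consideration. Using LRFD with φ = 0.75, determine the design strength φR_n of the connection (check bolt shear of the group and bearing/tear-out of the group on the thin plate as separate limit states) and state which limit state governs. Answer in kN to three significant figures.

Bolt shear: A_b = π·27²/4 = 572.6 mm²; R_n = 469 × 572.6 × 4 × 1 / 1000 = 1074 kN → 0.75 × 1074 = 806 kN.
Bearing (1.2 l_c t F_u ≤ 2.4 d t F_u): upper limit = 2.4·27·6·450 / 1000 = 175 kN.
  Edge l_c = 55 − 30/2 = 40 → r_n = 129.6 kN; interior l_c = 95 − 30 = 65 → r_n = 175 kN.
  R_n,bearing = 1·129.6 + 3·175 = 654.5 kN → 0.75 × 654.5 = 491 kN.
Bearing governs: 491 kN.

491 kN (bearing governs)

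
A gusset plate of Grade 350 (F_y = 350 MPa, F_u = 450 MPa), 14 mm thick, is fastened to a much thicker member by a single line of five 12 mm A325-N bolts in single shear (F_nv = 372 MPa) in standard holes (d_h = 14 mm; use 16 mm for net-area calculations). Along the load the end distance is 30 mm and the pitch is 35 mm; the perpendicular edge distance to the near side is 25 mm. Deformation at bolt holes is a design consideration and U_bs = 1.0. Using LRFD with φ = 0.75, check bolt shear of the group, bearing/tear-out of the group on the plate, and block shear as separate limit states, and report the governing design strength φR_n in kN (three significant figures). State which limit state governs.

Bolt shear: A_b = π·12²/4 = 113.1 mm²; R_n = 372 × 113.1 × 5 × 1 / 1000 = 210.4 kN → 0.75 × 210.4 = 158 kN.
Bearing: edge l_c = 23, r_n = 173.9 kN; interior l_c = 21, r_n = 158.8 kN; R_n = 173.9 + 4·158.8 = 808.9 kN → 607 kN.
Block shear: A_gv = 2380, A_nv = 1372, A_nt = 238 mm²; R_n = min(0.6F_uA_nv, 0.6F_yA_gv) + U_bs·F_u·A_nt = 477.5 kN → 358 kN.
Bolt shear governs: 158 kN.

158 kN (bolt shear governs)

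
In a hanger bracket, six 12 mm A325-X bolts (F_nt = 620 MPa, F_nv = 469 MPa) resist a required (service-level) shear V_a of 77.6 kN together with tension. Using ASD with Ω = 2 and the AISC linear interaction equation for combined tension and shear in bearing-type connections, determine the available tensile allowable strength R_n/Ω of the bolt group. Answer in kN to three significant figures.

A_b = π·12²/4 = 113.1 mm²; f_rv = 77.6 × 1000 / (6 × 113.1) = 114.4 MPa.
F'_nt = 1.3 F_nt − (Ω F_nt / F_nv) f_rv = 1.3·620 − (2·620/469)·114.4 = 503.7 MPa, capped at F_nt → F'_nt = 503.7 MPa.
R_n = F'_nt · A_b · n = 503.7 × 113.1 × 6 / 1000 = 341.8 kN.
Allowable strength R_n/Ω = 341.8 / 2 = 171 kN.

171 kN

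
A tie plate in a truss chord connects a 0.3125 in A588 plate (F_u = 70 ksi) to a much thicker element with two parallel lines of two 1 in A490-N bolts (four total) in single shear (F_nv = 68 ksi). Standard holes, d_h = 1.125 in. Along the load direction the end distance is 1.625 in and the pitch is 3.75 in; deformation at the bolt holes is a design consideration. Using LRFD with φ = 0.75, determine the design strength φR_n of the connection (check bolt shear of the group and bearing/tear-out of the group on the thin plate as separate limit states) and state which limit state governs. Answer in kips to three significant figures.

121 kips (bearing governs)

Bolt shear: A_b = π·1²/4 = 0.7854 in²; R_n = 68 × 0.7854 × 4 × 1 = 213.6 kips → 0.75 × 213.6 = 160 kips.
Bearing (1.2 l_c t F_u ≤ 2.4 d t F_u): upper limit = 2.4·1·0.3125·70 = 52.5 kips.
  Edge l_c = 1.625 − 1.125/2 = 1.062 → r_n = 27.89 kips; interior l_c = 3.75 − 1.125 = 2.625 → r_n = 52.5 kips.
  R_n,bearing = 2·27.89 + 2·52.5 = 160.8 kips → 0.75 × 160.8 = 121 kips.
Bearing governs: 121 kips.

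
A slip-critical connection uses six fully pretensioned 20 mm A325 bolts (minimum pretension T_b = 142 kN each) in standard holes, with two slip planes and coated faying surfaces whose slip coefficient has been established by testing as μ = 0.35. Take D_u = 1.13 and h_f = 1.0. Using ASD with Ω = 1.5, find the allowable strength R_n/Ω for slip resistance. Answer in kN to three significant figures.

R_n = μ · D_u · h_f · T_b · n_s · n_b = 0.35 × 1.13 × 1.0 × 142 × 2 × 6 = 673.9 kN.
Allowable strength R_n/Ω = 673.9 / 1.5 = 449 kN.

449 kN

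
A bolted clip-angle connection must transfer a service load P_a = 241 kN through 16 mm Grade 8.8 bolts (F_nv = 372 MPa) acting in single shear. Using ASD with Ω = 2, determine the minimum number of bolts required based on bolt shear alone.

7 bolts

A_b = π·16²/4 = 201.1 mm².
Per-bolt allowable strength R_n/Ω = 372 × 201.1 × 1 / 1000 / 2 = 37.4 kN.
n ≥ 241 / 37.4 = 6.444 → use 7 bolts.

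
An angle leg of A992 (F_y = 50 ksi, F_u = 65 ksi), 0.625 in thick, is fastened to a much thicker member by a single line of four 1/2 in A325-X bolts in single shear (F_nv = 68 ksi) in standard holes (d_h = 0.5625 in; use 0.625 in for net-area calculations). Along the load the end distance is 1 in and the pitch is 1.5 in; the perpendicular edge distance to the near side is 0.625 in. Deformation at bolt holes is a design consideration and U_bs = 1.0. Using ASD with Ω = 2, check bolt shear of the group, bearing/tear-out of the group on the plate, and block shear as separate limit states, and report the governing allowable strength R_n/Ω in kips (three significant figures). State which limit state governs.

Bolt shear: A_b = π·0.5²/4 = 0.1963 in²; R_n = 68 × 0.1963 × 4 × 1 = 53.41 kips → 53.41 / 2 = 26.7 kips.
Bearing: edge l_c = 0.7188, r_n = 35.04 kips; interior l_c = 0.9375, r_n = 45.7 kips; R_n = 35.04 + 3·45.7 = 172.1 kips → 86.1 kips.
Block shear: A_gv = 3.438, A_nv = 2.07, A_nt = 0.1953 in²; R_n = min(0.6F_uA_nv, 0.6F_yA_gv) + U_bs·F_u·A_nt = 93.44 kips → 46.7 kips.
Bolt shear governs: 26.7 kips.

26.7 kips (bolt shear governs)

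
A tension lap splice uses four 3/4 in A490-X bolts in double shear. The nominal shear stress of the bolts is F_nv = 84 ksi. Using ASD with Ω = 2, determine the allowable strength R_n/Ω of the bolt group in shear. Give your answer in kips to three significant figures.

A_b = π × 0.75² / 4 = 0.4418 in².
R_n = F_nv · A_b · n · n_s = 84 × 0.4418 × 4 × 2 = 296.9 kips.
Allowable strength R_n/Ω = 296.9 / 2 = 148 kips.

148 kips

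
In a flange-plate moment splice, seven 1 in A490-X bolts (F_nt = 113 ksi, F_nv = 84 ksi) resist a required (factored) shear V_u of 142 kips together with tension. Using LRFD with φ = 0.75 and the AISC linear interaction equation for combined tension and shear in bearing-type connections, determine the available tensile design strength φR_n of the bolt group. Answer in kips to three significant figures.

A_b = π·1²/4 = 0.7854 in²; f_rv = 142 / (7 × 0.7854) = 25.83 ksi.
F'_nt = 1.3 F_nt − (F_nt / φF_nv) f_rv = 1.3·113 − (113/(0.75·84))·25.83 = 100.6 ksi, capped at F_nt → F'_nt = 100.6 ksi.
R_n = F'_nt · A_b · n = 100.6 × 0.7854 × 7 = 552.9 kips.
Design strength φR_n = 0.75 × 552.9 = 415 kips.

415 kips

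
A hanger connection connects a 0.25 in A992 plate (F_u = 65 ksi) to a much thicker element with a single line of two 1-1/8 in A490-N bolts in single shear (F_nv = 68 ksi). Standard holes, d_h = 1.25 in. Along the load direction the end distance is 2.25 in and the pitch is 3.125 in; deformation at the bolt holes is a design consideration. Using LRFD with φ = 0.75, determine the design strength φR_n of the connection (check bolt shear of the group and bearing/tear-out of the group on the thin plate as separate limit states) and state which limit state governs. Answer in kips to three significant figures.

51.2 kips (bearing governs)

Bolt shear: A_b = π·1.125²/4 = 0.994 in²; R_n = 68 × 0.994 × 2 × 1 = 135.2 kips → 0.75 × 135.2 = 101 kips.
Bearing (1.2 l_c t F_u ≤ 2.4 d t F_u): upper limit = 2.4·1.125·0.25·65 = 43.87 kips.
  Edge l_c = 2.25 − 1.25/2 = 1.625 → r_n = 31.69 kips; interior l_c = 3.125 − 1.25 = 1.875 → r_n = 36.56 kips.
  R_n,bearing = 1·31.69 + 1·36.56 = 68.25 kips → 0.75 × 68.25 = 51.2 kips.
Bearing governs: 51.2 kips.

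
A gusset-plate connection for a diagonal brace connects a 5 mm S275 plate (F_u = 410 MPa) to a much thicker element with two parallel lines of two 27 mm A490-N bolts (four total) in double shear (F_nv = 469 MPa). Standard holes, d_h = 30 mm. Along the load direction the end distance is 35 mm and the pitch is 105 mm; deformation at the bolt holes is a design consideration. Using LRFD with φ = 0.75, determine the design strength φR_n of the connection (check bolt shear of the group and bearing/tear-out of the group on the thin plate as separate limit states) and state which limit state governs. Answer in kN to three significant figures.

273 kN (bearing governs)

Bolt shear: A_b = π·27²/4 = 572.6 mm²; R_n = 469 × 572.6 × 4 × 2 / 1000 = 2148 kN → 0.75 × 2148 = 1610 kN.
Bearing (1.2 l_c t F_u ≤ 2.4 d t F_u): upper limit = 2.4·27·5·410 / 1000 = 132.8 kN.
  Edge l_c = 35 − 30/2 = 20 → r_n = 49.2 kN; interior l_c = 105 − 30 = 75 → r_n = 132.8 kN.
  R_n,bearing = 2·49.2 + 2·132.8 = 364.1 kN → 0.75 × 364.1 = 273 kN.
Bearing governs: 273 kN.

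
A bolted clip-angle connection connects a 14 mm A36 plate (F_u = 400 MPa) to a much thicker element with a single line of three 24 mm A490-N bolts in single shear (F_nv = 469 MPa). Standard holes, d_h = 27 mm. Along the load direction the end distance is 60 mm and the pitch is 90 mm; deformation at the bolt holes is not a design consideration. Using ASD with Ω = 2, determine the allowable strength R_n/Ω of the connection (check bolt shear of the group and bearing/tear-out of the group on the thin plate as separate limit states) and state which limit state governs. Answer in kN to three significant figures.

Bolt shear: A_b = π·24²/4 = 452.4 mm²; R_n = 469 × 452.4 × 3 × 1 / 1000 = 636.5 kN → 636.5 / 2 = 318 kN.
Bearing (1.5 l_c t F_u ≤ 3.0 d t F_u): upper limit = 3.0·24·14·400 / 1000 = 403.2 kN.
  Edge l_c = 60 − 27/2 = 46.5 → r_n = 390.6 kN; interior l_c = 90 − 27 = 63 → r_n = 403.2 kN.
  R_n,bearing = 1·390.6 + 2·403.2 = 1197 kN → 1197 / 2 = 598 kN.
Bolt shear governs: 318 kN.

318 kN (bolt shear governs)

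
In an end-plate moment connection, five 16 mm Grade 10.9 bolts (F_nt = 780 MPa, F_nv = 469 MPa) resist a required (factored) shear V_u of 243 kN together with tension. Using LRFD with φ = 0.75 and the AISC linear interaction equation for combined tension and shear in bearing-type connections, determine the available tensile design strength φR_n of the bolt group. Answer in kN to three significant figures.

A_b = π·16²/4 = 201.1 mm²; f_rv = 243 × 1000 / (5 × 201.1) = 241.7 MPa.
F'_nt = 1.3 F_nt − (F_nt / φF_nv) f_rv = 1.3·780 − (780/(0.75·469))·241.7 = 478 MPa, capped at F_nt → F'_nt = 478 MPa.
R_n = F'_nt · A_b · n = 478 × 201.1 × 5 / 1000 = 480.5 kN.
Design strength φR_n = 0.75 × 480.5 = 360 kN.

360 kN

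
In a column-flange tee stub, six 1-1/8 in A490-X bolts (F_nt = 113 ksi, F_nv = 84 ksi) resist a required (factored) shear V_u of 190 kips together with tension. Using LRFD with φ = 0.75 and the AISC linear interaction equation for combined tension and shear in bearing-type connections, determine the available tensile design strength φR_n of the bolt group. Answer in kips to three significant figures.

402 kips

A_b = π·1.125²/4 = 0.994 in²; f_rv = 190 / (6 × 0.994) = 31.86 ksi.
F'_nt = 1.3 F_nt − (F_nt / φF_nv) f_rv = 1.3·113 − (113/(0.75·84))·31.86 = 89.76 ksi, capped at F_nt → F'_nt = 89.76 ksi.
R_n = F'_nt · A_b · n = 89.76 × 0.994 × 6 = 535.3 kips.
Design strength φR_n = 0.75 × 535.3 = 402 kips.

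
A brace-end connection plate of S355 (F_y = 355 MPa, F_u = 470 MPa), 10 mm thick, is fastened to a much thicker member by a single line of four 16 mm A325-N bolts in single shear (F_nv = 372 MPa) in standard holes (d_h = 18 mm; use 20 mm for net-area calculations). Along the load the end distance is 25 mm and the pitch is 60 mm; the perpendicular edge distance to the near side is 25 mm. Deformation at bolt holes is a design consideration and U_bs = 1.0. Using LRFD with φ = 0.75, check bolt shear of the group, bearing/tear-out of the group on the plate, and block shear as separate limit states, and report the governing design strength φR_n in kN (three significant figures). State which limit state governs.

224 kN (bolt shear governs)

Bolt shear: A_b = π·16²/4 = 201.1 mm²; R_n = 372 × 201.1 × 4 × 1 / 1000 = 299.2 kN → 0.75 × 299.2 = 224 kN.
Bearing: edge l_c = 16, r_n = 90.24 kN; interior l_c = 42, r_n = 180.5 kN; R_n = 90.24 + 3·180.5 = 631.7 kN → 474 kN.
Block shear: A_gv = 2050, A_nv = 1350, A_nt = 150 mm²; R_n = min(0.6F_uA_nv, 0.6F_yA_gv) + U_bs·F_u·A_nt = 451.2 kN → 338 kN.
Bolt shear governs: 224 kN.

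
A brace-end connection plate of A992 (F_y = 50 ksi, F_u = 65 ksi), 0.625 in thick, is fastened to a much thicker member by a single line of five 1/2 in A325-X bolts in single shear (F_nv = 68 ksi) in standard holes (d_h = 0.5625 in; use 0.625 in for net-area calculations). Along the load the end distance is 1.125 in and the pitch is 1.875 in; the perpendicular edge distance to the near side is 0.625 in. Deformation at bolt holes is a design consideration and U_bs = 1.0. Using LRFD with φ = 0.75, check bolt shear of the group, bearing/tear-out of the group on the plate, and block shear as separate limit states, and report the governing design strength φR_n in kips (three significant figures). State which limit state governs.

50.1 kips (bolt shear governs)

Bolt shear: A_b = π·0.5²/4 = 0.1963 in²; R_n = 68 × 0.1963 × 5 × 1 = 66.76 kips → 0.75 × 66.76 = 50.1 kips.
Bearing: edge l_c = 0.8438, r_n = 41.13 kips; interior l_c = 1.312, r_n = 48.75 kips; R_n = 41.13 + 4·48.75 = 236.1 kips → 177 kips.
Block shear: A_gv = 5.391, A_nv = 3.633, A_nt = 0.1953 in²; R_n = min(0.6F_uA_nv, 0.6F_yA_gv) + U_bs·F_u·A_nt = 154.4 kips → 116 kips.
Bolt shear governs: 50.1 kips.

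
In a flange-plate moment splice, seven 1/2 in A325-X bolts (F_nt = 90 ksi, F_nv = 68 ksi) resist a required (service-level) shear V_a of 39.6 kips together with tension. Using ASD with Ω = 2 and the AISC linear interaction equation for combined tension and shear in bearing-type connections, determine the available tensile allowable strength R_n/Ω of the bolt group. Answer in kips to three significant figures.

28 kips

A_b = π·0.5²/4 = 0.1963 in²; f_rv = 39.6 / (7 × 0.1963) = 28.81 ksi.
F'_nt = 1.3 F_nt − (Ω F_nt / F_nv) f_rv = 1.3·90 − (2·90/68)·28.81 = 40.73 ksi, capped at F_nt → F'_nt = 40.73 ksi.
R_n = F'_nt · A_b · n = 40.73 × 0.1963 × 7 = 55.99 kips.
Allowable strength R_n/Ω = 55.99 / 2 = 28 kips.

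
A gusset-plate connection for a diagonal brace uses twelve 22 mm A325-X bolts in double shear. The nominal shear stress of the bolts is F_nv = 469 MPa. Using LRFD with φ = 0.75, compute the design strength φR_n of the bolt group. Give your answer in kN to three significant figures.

3210 kN

A_b = π × 22² / 4 = 380.1 mm².
R_n = F_nv · A_b · n · n_s = 469 × 380.1 × 12 × 2 / 1000 = 4279 kN.
Design strength φR_n = 0.75 × 4279 = 3210 kN.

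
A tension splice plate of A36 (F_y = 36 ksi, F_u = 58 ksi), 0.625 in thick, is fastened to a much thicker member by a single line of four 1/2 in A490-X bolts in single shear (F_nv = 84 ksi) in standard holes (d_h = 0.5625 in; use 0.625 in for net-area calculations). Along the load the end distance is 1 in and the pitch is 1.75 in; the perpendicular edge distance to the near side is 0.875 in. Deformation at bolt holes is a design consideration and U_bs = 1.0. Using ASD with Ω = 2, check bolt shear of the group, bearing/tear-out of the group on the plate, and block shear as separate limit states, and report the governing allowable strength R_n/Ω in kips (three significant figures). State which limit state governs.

Bolt shear: A_b = π·0.5²/4 = 0.1963 in²; R_n = 84 × 0.1963 × 4 × 1 = 65.97 kips → 65.97 / 2 = 33 kips.
Bearing: edge l_c = 0.7188, r_n = 31.27 kips; interior l_c = 1.188, r_n = 43.5 kips; R_n = 31.27 + 3·43.5 = 161.8 kips → 80.9 kips.
Block shear: A_gv = 3.906, A_nv = 2.539, A_nt = 0.3516 in²; R_n = min(0.6F_uA_nv, 0.6F_yA_gv) + U_bs·F_u·A_nt = 104.8 kips → 52.4 kips.
Bolt shear governs: 33 kips.

33 kips (bolt shear governs)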